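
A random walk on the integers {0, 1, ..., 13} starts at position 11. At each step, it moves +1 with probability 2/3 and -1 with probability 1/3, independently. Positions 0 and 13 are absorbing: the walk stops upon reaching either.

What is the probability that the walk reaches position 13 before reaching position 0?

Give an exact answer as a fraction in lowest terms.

Answer: 8188/8191

Derivation:
Biased walk: p = 2/3, q = 1/3, r = q/p = 1/2
Gambler's ruin: P(hit 13 before 0 | start at 11) = (1 - r^a)/(1 - r^N)
r^11 = 1/2048; r^13 = 1/8192
P = (1 - 1/2048) / (1 - 1/8192) = 2047/2048 / 8191/8192 = 8188/8191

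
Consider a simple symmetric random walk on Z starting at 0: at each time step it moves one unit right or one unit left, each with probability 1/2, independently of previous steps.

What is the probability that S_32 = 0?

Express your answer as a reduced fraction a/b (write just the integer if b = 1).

To return to 0 after 32 steps: need exactly 16 steps of +1 and 16 of -1.
Favorable paths: C(32,16) = 601080390
Total paths: 2^32 = 4294967296
P = 601080390/4294967296 = 300540195/2147483648

Answer: 300540195/2147483648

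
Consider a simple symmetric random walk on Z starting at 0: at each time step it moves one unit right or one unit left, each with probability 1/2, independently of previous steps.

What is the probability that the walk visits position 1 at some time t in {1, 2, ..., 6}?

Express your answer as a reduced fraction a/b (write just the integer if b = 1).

Count via complement. Let g(t,s) = #length-t paths at position s with S_1..S_t all ≠ 1.
g(t,s) = g(t-1,s-1) + g(t-1,s+1) for s ≠ 1; g(t,1) = 0.
t=0: g(0,0)=1
t=1: g(1,-1)=1
t=2: g(2,-2)=1 g(2,0)=1
t=3: g(3,-3)=1 g(3,-1)=2
t=4: g(4,-4)=1 g(4,-2)=3 g(4,0)=2
t=5: g(5,-5)=1 g(5,-3)=4 g(5,-1)=5
t=6: g(6,-6)=1 g(6,-4)=5 g(6,-2)=9 g(6,0)=5
Paths never hitting 1: Σ_s g(6,s) = 20
Paths hitting 1: 2^6 - 20 = 44
P = 44/64 = 11/16

Answer: 11/16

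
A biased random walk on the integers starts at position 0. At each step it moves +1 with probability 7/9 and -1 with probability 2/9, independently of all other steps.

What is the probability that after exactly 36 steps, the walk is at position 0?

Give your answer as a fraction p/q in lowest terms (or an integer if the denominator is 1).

To be at 0 after 36 steps: need exactly 18 steps of +1 and 18 of -1.
Number of such sequences: C(36,18) = 9075135300
Each has probability (7/9)^18 · (2/9)^18 = 426878854210636742656/22528399544939174411840147874772641
P = 9075135300 · 426878854210636742656/22528399544939174411840147874772641 = 1291327786223501046251493785600/7509466514979724803946715958257547

Answer: 1291327786223501046251493785600/7509466514979724803946715958257547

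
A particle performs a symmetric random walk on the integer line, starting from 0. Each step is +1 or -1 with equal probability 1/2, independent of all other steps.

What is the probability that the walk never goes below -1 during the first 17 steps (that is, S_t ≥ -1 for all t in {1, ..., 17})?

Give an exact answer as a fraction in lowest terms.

Let f(t,s) = #length-t paths at position s with S_1..S_t all ≥ -1.
f(t,s) = f(t-1,s-1) + f(t-1,s+1) for s ≥ -1; f(t,s) = 0 for s < -1.
t=0: f(0,0)=1
t=1: f(1,-1)=1 f(1,1)=1
t=2: f(2,0)=2 f(2,2)=1
t=3: f(3,-1)=2 f(3,1)=3 f(3,3)=1
t=4: f(4,0)=5 f(4,2)=4 f(4,4)=1
t=5: f(5,-1)=5 f(5,1)=9 f(5,3)=5 f(5,5)=1
t=6: f(6,0)=14 f(6,2)=14 f(6,4)=6 f(6,6)=1
t=7: f(7,-1)=14 f(7,1)=28 f(7,3)=20 f(7,5)=7 f(7,7)=1
t=8: f(8,0)=42 f(8,2)=48 f(8,4)=27 f(8,6)=8 f(8,8)=1
t=9: f(9,-1)=42 f(9,1)=90 f(9,3)=75 f(9,5)=35 f(9,7)=9 f(9,9)=1
t=10: f(10,0)=132 f(10,2)=165 f(10,4)=110 f(10,6)=44 f(10,8)=10 f(10,10)=1
t=11: f(11,-1)=132 f(11,1)=297 f(11,3)=275 f(11,5)=154 f(11,7)=54 f(11,9)=11 f(11,11)=1
t=12: f(12,0)=429 f(12,2)=572 f(12,4)=429 f(12,6)=208 f(12,8)=65 f(12,10)=12 f(12,12)=1
t=13: f(13,-1)=429 f(13,1)=1001 f(13,3)=1001 f(13,5)=637 f(13,7)=273 f(13,9)=77 f(13,11)=13 f(13,13)=1
t=14: f(14,0)=1430 f(14,2)=2002 f(14,4)=1638 f(14,6)=910 f(14,8)=350 f(14,10)=90 f(14,12)=14 f(14,14)=1
t=15: f(15,-1)=1430 f(15,1)=3432 f(15,3)=3640 f(15,5)=2548 f(15,7)=1260 f(15,9)=440 f(15,11)=104 f(15,13)=15 f(15,15)=1
t=16: f(16,0)=4862 f(16,2)=7072 f(16,4)=6188 f(16,6)=3808 f(16,8)=1700 f(16,10)=544 f(16,12)=119 f(16,14)=16 f(16,16)=1
t=17: f(17,-1)=4862 f(17,1)=11934 f(17,3)=13260 f(17,5)=9996 f(17,7)=5508 f(17,9)=2244 f(17,11)=663 f(17,13)=135 f(17,15)=17 f(17,17)=1
Σ_s f(17,s) = 48620
P = 48620/131072 = 12155/32768

Answer: 12155/32768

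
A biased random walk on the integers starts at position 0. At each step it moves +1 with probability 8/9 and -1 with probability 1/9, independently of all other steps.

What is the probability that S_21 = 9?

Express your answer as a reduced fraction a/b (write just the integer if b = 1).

Answer: 636414922342793216/36472996377170786403

Derivation:
To reach position 9 after 21 steps: need 15 steps of +1 and 6 steps of -1.
Number of such sequences: C(21,15) = 54264
Each has probability (8/9)^15 · (1/9)^6 = 35184372088832/109418989131512359209
P = 54264 · 35184372088832/109418989131512359209 = 636414922342793216/36472996377170786403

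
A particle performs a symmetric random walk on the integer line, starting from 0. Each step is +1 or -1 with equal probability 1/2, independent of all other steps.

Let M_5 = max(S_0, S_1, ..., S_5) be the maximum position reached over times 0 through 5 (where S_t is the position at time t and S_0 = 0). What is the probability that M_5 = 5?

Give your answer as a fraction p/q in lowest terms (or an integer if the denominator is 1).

Answer: 1/32

Derivation:
Let M_5 = max(S_0,...,S_5). Use the reflection principle: for j ≥ 1, #{paths with M_5 ≥ j} = #{S_5 ≥ j} + #{S_5 ≥ j+1}.
By reflection, #{M_5 ≥ 5} = #{S_5 ≥ 5} + #{S_5 ≥ 6} = 1 + 0 = 1.
#{M_5 ≥ 6} = #{S_5 ≥ 6} + #{S_5 ≥ 7} = 0 + 0 = 0.
#{M_5 = 5} = 1 - 0 = 1.
P(M_5 = 5) = 1/32 = 1/32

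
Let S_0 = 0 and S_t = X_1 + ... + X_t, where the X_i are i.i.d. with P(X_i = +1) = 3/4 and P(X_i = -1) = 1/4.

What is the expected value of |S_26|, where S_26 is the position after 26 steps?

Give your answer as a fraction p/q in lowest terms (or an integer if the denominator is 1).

Answer: 3661454193819539/281474976710656

Derivation:
S_26 takes values m ≡ 0 (mod 2) with |m| ≤ 26; P(S_26=m) = C(26,(26+m)/2) · (3/4)^((26+m)/2) · (1/4)^((26-m)/2).
Distribution: P(S=-26)=1/4503599627370496, P(S=-24)=39/2251799813685248, P(S=-22)=2925/4503599627370496, P(S=-20)=8775/562949953421312, P(S=-18)=605475/2251799813685248, P(S=-16)=3996135/1125899906842624, P(S=-14)=83918835/2251799813685248, P(S=-12)=179826075/562949953421312, P(S=-10)=10250086275/4503599627370496, P(S=-8)=30750258825/2251799813685248, P(S=-6)=313652640015/4503599627370496, P(S=-4)=85541629095/281474976710656, P(S=-2)=1283124436425/1125899906842624, P(S=0)=2072739474225/562949953421312, P(S=2)=11548119927825/1125899906842624, P(S=4)=6928871956695/281474976710656, P(S=6)=228652774570935/4503599627370496, P(S=8)=201752448150825/2251799813685248, P(S=10)=605257344452475/4503599627370496, P(S=12)=95566949124075/562949953421312, P(S=14)=401381186321115/2251799813685248, P(S=16)=172020508423335/1125899906842624, P(S=18)=234573420577275/2251799813685248, P(S=20)=30596533118775/562949953421312, P(S=22)=91789599356325/4503599627370496, P(S=24)=11014751922759/2251799813685248, P(S=26)=2541865828329/4503599627370496
E[|S_26|] = Σ_m |m|·P(S_26=m) = 3661454193819539/281474976710656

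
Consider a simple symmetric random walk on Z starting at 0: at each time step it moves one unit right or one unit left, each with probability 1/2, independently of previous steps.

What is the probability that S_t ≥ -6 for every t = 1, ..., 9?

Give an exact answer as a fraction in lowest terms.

Let f(t,s) = #length-t paths at position s with S_1..S_t all ≥ -6.
f(t,s) = f(t-1,s-1) + f(t-1,s+1) for s ≥ -6; f(t,s) = 0 for s < -6.
t=0: f(0,0)=1
t=1: f(1,-1)=1 f(1,1)=1
t=2: f(2,-2)=1 f(2,0)=2 f(2,2)=1
t=3: f(3,-3)=1 f(3,-1)=3 f(3,1)=3 f(3,3)=1
t=4: f(4,-4)=1 f(4,-2)=4 f(4,0)=6 f(4,2)=4 f(4,4)=1
t=5: f(5,-5)=1 f(5,-3)=5 f(5,-1)=10 f(5,1)=10 f(5,3)=5 f(5,5)=1
t=6: f(6,-6)=1 f(6,-4)=6 f(6,-2)=15 f(6,0)=20 f(6,2)=15 f(6,4)=6 f(6,6)=1
t=7: f(7,-5)=7 f(7,-3)=21 f(7,-1)=35 f(7,1)=35 f(7,3)=21 f(7,5)=7 f(7,7)=1
t=8: f(8,-6)=7 f(8,-4)=28 f(8,-2)=56 f(8,0)=70 f(8,2)=56 f(8,4)=28 f(8,6)=8 f(8,8)=1
t=9: f(9,-5)=35 f(9,-3)=84 f(9,-1)=126 f(9,1)=126 f(9,3)=84 f(9,5)=36 f(9,7)=9 f(9,9)=1
Σ_s f(9,s) = 501
P = 501/512 = 501/512

Answer: 501/512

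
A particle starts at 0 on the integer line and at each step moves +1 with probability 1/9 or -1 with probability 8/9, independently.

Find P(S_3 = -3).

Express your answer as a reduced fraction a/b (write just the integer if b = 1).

Answer: 512/729

Derivation:
To reach position -3 after 3 steps: need 0 steps of +1 and 3 steps of -1.
Number of such sequences: C(3,0) = 1
Each has probability (1/9)^0 · (8/9)^3 = 512/729
P = 1 · 512/729 = 512/729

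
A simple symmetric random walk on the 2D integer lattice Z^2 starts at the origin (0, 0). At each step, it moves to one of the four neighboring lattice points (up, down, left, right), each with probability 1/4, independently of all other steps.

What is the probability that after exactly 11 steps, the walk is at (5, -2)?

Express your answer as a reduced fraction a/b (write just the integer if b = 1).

Answer: 9075/2097152

Derivation:
Let h be the number of horizontal steps (so 11-h are vertical). To end at (5,-2) need (h+5)/2 right-steps and ((11-h)-2)/2 up-steps.
Sum over h with 5 ≤ h ≤ 9, h ≡ 1 (mod 2), 11-h ≡ 0 (mod 2):
h=5: C(11,5)·C(5,5)·C(6,2) = 462·1·15 = 6930
h=7: C(11,7)·C(7,6)·C(4,1) = 330·7·4 = 9240
h=9: C(11,9)·C(9,7)·C(2,0) = 55·36·1 = 1980
Total favorable: 18150
Total paths: 4^11 = 4194304
P = 18150/4194304 = 9075/2097152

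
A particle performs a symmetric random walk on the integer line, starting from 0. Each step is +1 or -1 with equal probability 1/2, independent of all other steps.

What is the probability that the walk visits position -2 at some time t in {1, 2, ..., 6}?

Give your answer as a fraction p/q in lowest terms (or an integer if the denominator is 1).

Answer: 29/64

Derivation:
Count via complement. Let g(t,s) = #length-t paths at position s with S_1..S_t all ≠ -2.
g(t,s) = g(t-1,s-1) + g(t-1,s+1) for s ≠ -2; g(t,-2) = 0.
t=0: g(0,0)=1
t=1: g(1,-1)=1 g(1,1)=1
t=2: g(2,0)=2 g(2,2)=1
t=3: g(3,-1)=2 g(3,1)=3 g(3,3)=1
t=4: g(4,0)=5 g(4,2)=4 g(4,4)=1
t=5: g(5,-1)=5 g(5,1)=9 g(5,3)=5 g(5,5)=1
t=6: g(6,0)=14 g(6,2)=14 g(6,4)=6 g(6,6)=1
Paths never hitting -2: Σ_s g(6,s) = 35
Paths hitting -2: 2^6 - 35 = 29
P = 29/64 = 29/64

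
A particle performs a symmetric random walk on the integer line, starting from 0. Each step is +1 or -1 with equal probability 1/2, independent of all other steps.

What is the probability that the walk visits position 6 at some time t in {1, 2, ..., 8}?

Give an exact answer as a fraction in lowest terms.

Answer: 5/128

Derivation:
Count via complement. Let g(t,s) = #length-t paths at position s with S_1..S_t all ≠ 6.
g(t,s) = g(t-1,s-1) + g(t-1,s+1) for s ≠ 6; g(t,6) = 0.
t=0: g(0,0)=1
t=1: g(1,-1)=1 g(1,1)=1
t=2: g(2,-2)=1 g(2,0)=2 g(2,2)=1
t=3: g(3,-3)=1 g(3,-1)=3 g(3,1)=3 g(3,3)=1
t=4: g(4,-4)=1 g(4,-2)=4 g(4,0)=6 g(4,2)=4 g(4,4)=1
t=5: g(5,-5)=1 g(5,-3)=5 g(5,-1)=10 g(5,1)=10 g(5,3)=5 g(5,5)=1
t=6: g(6,-6)=1 g(6,-4)=6 g(6,-2)=15 g(6,0)=20 g(6,2)=15 g(6,4)=6
t=7: g(7,-7)=1 g(7,-5)=7 g(7,-3)=21 g(7,-1)=35 g(7,1)=35 g(7,3)=21 g(7,5)=6
t=8: g(8,-8)=1 g(8,-6)=8 g(8,-4)=28 g(8,-2)=56 g(8,0)=70 g(8,2)=56 g(8,4)=27
Paths never hitting 6: Σ_s g(8,s) = 246
Paths hitting 6: 2^8 - 246 = 10
P = 10/256 = 5/128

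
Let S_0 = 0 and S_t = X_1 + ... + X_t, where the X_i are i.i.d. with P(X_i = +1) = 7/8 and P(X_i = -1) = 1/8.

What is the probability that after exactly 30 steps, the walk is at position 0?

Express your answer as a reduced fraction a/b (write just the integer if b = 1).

Answer: 46026872966863343835/77371252455336267181195264

Derivation:
To be at 0 after 30 steps: need exactly 15 steps of +1 and 15 of -1.
Number of such sequences: C(30,15) = 155117520
Each has probability (7/8)^15 · (1/8)^15 = 4747561509943/1237940039285380274899124224
P = 155117520 · 4747561509943/1237940039285380274899124224 = 46026872966863343835/77371252455336267181195264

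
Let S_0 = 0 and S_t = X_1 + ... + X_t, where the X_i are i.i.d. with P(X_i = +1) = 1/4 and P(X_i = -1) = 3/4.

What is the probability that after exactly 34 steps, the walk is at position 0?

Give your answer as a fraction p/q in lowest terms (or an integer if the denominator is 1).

To be at 0 after 34 steps: need exactly 17 steps of +1 and 17 of -1.
Number of such sequences: C(34,17) = 2333606220
Each has probability (1/4)^17 · (3/4)^17 = 129140163/295147905179352825856
P = 2333606220 · 129140163/295147905179352825856 = 75340571907153465/73786976294838206464

Answer: 75340571907153465/73786976294838206464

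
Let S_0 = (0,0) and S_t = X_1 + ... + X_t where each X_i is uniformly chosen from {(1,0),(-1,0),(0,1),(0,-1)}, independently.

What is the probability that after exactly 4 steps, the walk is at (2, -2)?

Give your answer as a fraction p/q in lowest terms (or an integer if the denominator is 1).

Let h be the number of horizontal steps (so 4-h are vertical). To end at (2,-2) need (h+2)/2 right-steps and ((4-h)-2)/2 up-steps.
Sum over h with 2 ≤ h ≤ 2, h ≡ 0 (mod 2), 4-h ≡ 0 (mod 2):
h=2: C(4,2)·C(2,2)·C(2,0) = 6·1·1 = 6
Total favorable: 6
Total paths: 4^4 = 256
P = 6/256 = 3/128

Answer: 3/128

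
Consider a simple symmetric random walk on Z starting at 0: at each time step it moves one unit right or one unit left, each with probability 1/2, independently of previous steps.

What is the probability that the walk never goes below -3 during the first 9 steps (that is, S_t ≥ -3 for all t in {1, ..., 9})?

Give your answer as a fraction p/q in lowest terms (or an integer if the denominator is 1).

Let f(t,s) = #length-t paths at position s with S_1..S_t all ≥ -3.
f(t,s) = f(t-1,s-1) + f(t-1,s+1) for s ≥ -3; f(t,s) = 0 for s < -3.
t=0: f(0,0)=1
t=1: f(1,-1)=1 f(1,1)=1
t=2: f(2,-2)=1 f(2,0)=2 f(2,2)=1
t=3: f(3,-3)=1 f(3,-1)=3 f(3,1)=3 f(3,3)=1
t=4: f(4,-2)=4 f(4,0)=6 f(4,2)=4 f(4,4)=1
t=5: f(5,-3)=4 f(5,-1)=10 f(5,1)=10 f(5,3)=5 f(5,5)=1
t=6: f(6,-2)=14 f(6,0)=20 f(6,2)=15 f(6,4)=6 f(6,6)=1
t=7: f(7,-3)=14 f(7,-1)=34 f(7,1)=35 f(7,3)=21 f(7,5)=7 f(7,7)=1
t=8: f(8,-2)=48 f(8,0)=69 f(8,2)=56 f(8,4)=28 f(8,6)=8 f(8,8)=1
t=9: f(9,-3)=48 f(9,-1)=117 f(9,1)=125 f(9,3)=84 f(9,5)=36 f(9,7)=9 f(9,9)=1
Σ_s f(9,s) = 420
P = 420/512 = 105/128

Answer: 105/128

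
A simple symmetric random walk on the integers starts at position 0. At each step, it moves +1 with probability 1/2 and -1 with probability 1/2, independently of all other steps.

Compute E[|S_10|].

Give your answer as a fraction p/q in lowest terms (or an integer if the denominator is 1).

S_10 takes values m ≡ 0 (mod 2) with |m| ≤ 10; P(S_10=m) = C(10,(10+m)/2)/2^10.
Total paths: 2^10 = 1024
Distribution: P(S=-10)=1/1024, P(S=-8)=10/1024, P(S=-6)=45/1024, P(S=-4)=120/1024, P(S=-2)=210/1024, P(S=0)=252/1024, P(S=2)=210/1024, P(S=4)=120/1024, P(S=6)=45/1024, P(S=8)=10/1024, P(S=10)=1/1024
E[|S_10|] = Σ_m |m|·P(S_10=m) = 2520/1024 = 315/128

Answer: 315/128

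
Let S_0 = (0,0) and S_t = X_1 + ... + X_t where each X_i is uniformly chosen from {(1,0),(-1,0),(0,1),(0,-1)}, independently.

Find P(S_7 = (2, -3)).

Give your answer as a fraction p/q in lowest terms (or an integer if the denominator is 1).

Answer: 245/16384

Derivation:
Let h be the number of horizontal steps (so 7-h are vertical). To end at (2,-3) need (h+2)/2 right-steps and ((7-h)-3)/2 up-steps.
Sum over h with 2 ≤ h ≤ 4, h ≡ 0 (mod 2), 7-h ≡ 1 (mod 2):
h=2: C(7,2)·C(2,2)·C(5,1) = 21·1·5 = 105
h=4: C(7,4)·C(4,3)·C(3,0) = 35·4·1 = 140
Total favorable: 245
Total paths: 4^7 = 16384
P = 245/16384 = 245/16384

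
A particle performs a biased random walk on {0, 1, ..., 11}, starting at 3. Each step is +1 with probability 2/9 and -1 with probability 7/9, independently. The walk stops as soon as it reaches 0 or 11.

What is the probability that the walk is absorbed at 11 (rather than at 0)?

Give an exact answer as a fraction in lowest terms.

Answer: 17152/395464939

Derivation:
Biased walk: p = 2/9, q = 7/9, r = q/p = 7/2
Gambler's ruin: P(hit 11 before 0 | start at 3) = (1 - r^a)/(1 - r^N)
r^3 = 343/8; r^11 = 1977326743/2048
P = (1 - 343/8) / (1 - 1977326743/2048) = -335/8 / -1977324695/2048 = 17152/395464939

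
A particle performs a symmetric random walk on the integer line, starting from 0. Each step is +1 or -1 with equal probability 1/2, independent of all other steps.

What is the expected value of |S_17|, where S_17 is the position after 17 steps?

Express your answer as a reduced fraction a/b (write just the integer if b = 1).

Answer: 109395/32768

Derivation:
S_17 takes values m ≡ 1 (mod 2) with |m| ≤ 17; P(S_17=m) = C(17,(17+m)/2)/2^17.
Total paths: 2^17 = 131072
Distribution: P(S=-17)=1/131072, P(S=-15)=17/131072, P(S=-13)=136/131072, P(S=-11)=680/131072, P(S=-9)=2380/131072, P(S=-7)=6188/131072, P(S=-5)=12376/131072, P(S=-3)=19448/131072, P(S=-1)=24310/131072, P(S=1)=24310/131072, P(S=3)=19448/131072, P(S=5)=12376/131072, P(S=7)=6188/131072, P(S=9)=2380/131072, P(S=11)=680/131072, P(S=13)=136/131072, P(S=15)=17/131072, P(S=17)=1/131072
E[|S_17|] = Σ_m |m|·P(S_17=m) = 437580/131072 = 109395/32768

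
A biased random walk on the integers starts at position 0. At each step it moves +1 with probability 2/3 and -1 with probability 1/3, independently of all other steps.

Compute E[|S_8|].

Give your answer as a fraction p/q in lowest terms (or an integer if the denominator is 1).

Answer: 20392/6561

Derivation:
S_8 takes values m ≡ 0 (mod 2) with |m| ≤ 8; P(S_8=m) = C(8,(8+m)/2) · (2/3)^((8+m)/2) · (1/3)^((8-m)/2).
Distribution: P(S=-8)=1/6561, P(S=-6)=16/6561, P(S=-4)=112/6561, P(S=-2)=448/6561, P(S=0)=1120/6561, P(S=2)=1792/6561, P(S=4)=1792/6561, P(S=6)=1024/6561, P(S=8)=256/6561
E[|S_8|] = Σ_m |m|·P(S_8=m) = 20392/6561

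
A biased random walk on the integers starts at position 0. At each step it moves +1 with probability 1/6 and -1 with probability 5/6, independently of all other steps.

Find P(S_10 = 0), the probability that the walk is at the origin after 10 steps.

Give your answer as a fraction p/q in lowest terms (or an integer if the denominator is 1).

To be at 0 after 10 steps: need exactly 5 steps of +1 and 5 of -1.
Number of such sequences: C(10,5) = 252
Each has probability (1/6)^5 · (5/6)^5 = 3125/60466176
P = 252 · 3125/60466176 = 21875/1679616

Answer: 21875/1679616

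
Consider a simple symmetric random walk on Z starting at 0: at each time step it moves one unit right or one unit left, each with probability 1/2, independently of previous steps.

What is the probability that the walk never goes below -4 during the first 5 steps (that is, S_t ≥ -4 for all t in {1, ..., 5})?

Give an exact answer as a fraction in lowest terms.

Let f(t,s) = #length-t paths at position s with S_1..S_t all ≥ -4.
f(t,s) = f(t-1,s-1) + f(t-1,s+1) for s ≥ -4; f(t,s) = 0 for s < -4.
t=0: f(0,0)=1
t=1: f(1,-1)=1 f(1,1)=1
t=2: f(2,-2)=1 f(2,0)=2 f(2,2)=1
t=3: f(3,-3)=1 f(3,-1)=3 f(3,1)=3 f(3,3)=1
t=4: f(4,-4)=1 f(4,-2)=4 f(4,0)=6 f(4,2)=4 f(4,4)=1
t=5: f(5,-3)=5 f(5,-1)=10 f(5,1)=10 f(5,3)=5 f(5,5)=1
Σ_s f(5,s) = 31
P = 31/32 = 31/32

Answer: 31/32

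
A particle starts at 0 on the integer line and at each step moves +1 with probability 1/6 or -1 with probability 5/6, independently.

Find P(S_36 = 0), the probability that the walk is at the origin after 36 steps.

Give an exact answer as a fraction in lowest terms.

To be at 0 after 36 steps: need exactly 18 steps of +1 and 18 of -1.
Number of such sequences: C(36,18) = 9075135300
Each has probability (1/6)^18 · (5/6)^18 = 3814697265625/10314424798490535546171949056
P = 9075135300 · 3814697265625/10314424798490535546171949056 = 2884907817840576171875/859535399874211295514329088

Answer: 2884907817840576171875/859535399874211295514329088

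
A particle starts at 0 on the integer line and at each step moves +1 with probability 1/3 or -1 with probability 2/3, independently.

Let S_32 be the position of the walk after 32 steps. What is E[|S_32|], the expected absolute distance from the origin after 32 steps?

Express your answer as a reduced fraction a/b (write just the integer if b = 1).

Answer: 2217534842490272/205891132094649

Derivation:
S_32 takes values m ≡ 0 (mod 2) with |m| ≤ 32; P(S_32=m) = C(32,(32+m)/2) · (1/3)^((32+m)/2) · (2/3)^((32-m)/2).
Distribution: P(S=-32)=4294967296/1853020188851841, P(S=-30)=68719476736/1853020188851841, P(S=-28)=532575944704/1853020188851841, P(S=-26)=2662879723520/1853020188851841, P(S=-24)=9652938997760/1853020188851841, P(S=-22)=27028229193728/1853020188851841, P(S=-20)=6757057298432/205891132094649, P(S=-18)=12548820697088/205891132094649, P(S=-16)=19607532339200/205891132094649, P(S=-14)=78430129356800/617673396283947, P(S=-12)=90194648760320/617673396283947, P(S=-10)=90194648760320/617673396283947, P(S=-8)=78920317665280/617673396283947, P(S=-6)=60707936665600/617673396283947, P(S=-4)=41194671308800/617673396283947, P(S=-2)=8238934261760/205891132094649, P(S=0)=4376933826560/205891132094649, P(S=2)=2059733565440/205891132094649, P(S=4)=2574666956800/617673396283947, P(S=6)=948561510400/617673396283947, P(S=8)=308282490880/617673396283947, P(S=10)=88080711680/617673396283947, P(S=12)=22020177920/617673396283947, P(S=14)=4786995200/617673396283947, P(S=16)=299187200/205891132094649, P(S=18)=47869952/205891132094649, P(S=20)=6444032/205891132094649, P(S=22)=6444032/1853020188851841, P(S=24)=575360/1853020188851841, P(S=26)=39680/1853020188851841, P(S=28)=1984/1853020188851841, P(S=30)=64/1853020188851841, P(S=32)=1/1853020188851841
E[|S_32|] = Σ_m |m|·P(S_32=m) = 2217534842490272/205891132094649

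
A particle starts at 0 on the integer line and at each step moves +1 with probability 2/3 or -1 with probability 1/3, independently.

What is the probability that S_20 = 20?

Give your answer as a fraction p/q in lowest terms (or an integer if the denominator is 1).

To reach position 20 after 20 steps: need 20 steps of +1 and 0 steps of -1.
Number of such sequences: C(20,20) = 1
Each has probability (2/3)^20 · (1/3)^0 = 1048576/3486784401
P = 1 · 1048576/3486784401 = 1048576/3486784401

Answer: 1048576/3486784401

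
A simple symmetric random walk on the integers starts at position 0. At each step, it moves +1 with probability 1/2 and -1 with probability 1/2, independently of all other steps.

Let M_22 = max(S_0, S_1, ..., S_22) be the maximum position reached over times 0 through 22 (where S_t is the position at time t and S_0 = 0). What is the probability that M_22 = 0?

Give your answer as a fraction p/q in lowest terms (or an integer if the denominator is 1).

Let M_22 = max(S_0,...,S_22). Use the reflection principle: for j ≥ 1, #{paths with M_22 ≥ j} = #{S_22 ≥ j} + #{S_22 ≥ j+1}.
P(M_22 ≥ 0) = 1 since S_0 = 0, so #{M_22 ≥ 0} = 4194304.
#{M_22 ≥ 1} = #{S_22 ≥ 1} + #{S_22 ≥ 2} = 1744436 + 1744436 = 3488872.
#{M_22 = 0} = 4194304 - 3488872 = 705432.
P(M_22 = 0) = 705432/4194304 = 88179/524288

Answer: 88179/524288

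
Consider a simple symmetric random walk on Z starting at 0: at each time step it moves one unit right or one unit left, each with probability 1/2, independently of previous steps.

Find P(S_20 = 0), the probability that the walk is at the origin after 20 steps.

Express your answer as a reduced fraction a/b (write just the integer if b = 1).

To return to 0 after 20 steps: need exactly 10 steps of +1 and 10 of -1.
Favorable paths: C(20,10) = 184756
Total paths: 2^20 = 1048576
P = 184756/1048576 = 46189/262144

Answer: 46189/262144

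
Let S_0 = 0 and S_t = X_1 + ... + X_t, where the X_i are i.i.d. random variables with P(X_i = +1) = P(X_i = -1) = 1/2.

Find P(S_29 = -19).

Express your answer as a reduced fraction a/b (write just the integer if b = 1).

Answer: 118755/536870912

Derivation:
To reach position -19 after 29 steps: need 5 steps of +1 and 24 of -1.
Favorable paths: C(29,5) = 118755
Total paths: 2^29 = 536870912
P = 118755/536870912 = 118755/536870912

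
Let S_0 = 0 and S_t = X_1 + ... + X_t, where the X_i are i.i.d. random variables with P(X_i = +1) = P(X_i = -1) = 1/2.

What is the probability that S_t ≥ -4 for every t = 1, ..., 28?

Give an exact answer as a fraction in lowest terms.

Answer: 87922215/134217728

Derivation:
Let f(t,s) = #length-t paths at position s with S_1..S_t all ≥ -4.
f(t,s) = f(t-1,s-1) + f(t-1,s+1) for s ≥ -4; f(t,s) = 0 for s < -4.
t=0: f(0,0)=1
t=1: f(1,-1)=1 f(1,1)=1
t=2: f(2,-2)=1 f(2,0)=2 f(2,2)=1
t=3: f(3,-3)=1 f(3,-1)=3 f(3,1)=3 f(3,3)=1
t=4: f(4,-4)=1 f(4,-2)=4 f(4,0)=6 f(4,2)=4 f(4,4)=1
t=5: f(5,-3)=5 f(5,-1)=10 f(5,1)=10 f(5,3)=5 f(5,5)=1
t=6: f(6,-4)=5 f(6,-2)=15 f(6,0)=20 f(6,2)=15 f(6,4)=6 f(6,6)=1
t=7: f(7,-3)=20 f(7,-1)=35 f(7,1)=35 f(7,3)=21 f(7,5)=7 f(7,7)=1
t=8: f(8,-4)=20 f(8,-2)=55 f(8,0)=70 f(8,2)=56 f(8,4)=28 f(8,6)=8 f(8,8)=1
t=9: f(9,-3)=75 f(9,-1)=125 f(9,1)=126 f(9,3)=84 f(9,5)=36 f(9,7)=9 f(9,9)=1
t=10: f(10,-4)=75 f(10,-2)=200 f(10,0)=251 f(10,2)=210 f(10,4)=120 f(10,6)=45 f(10,8)=10 f(10,10)=1
t=11: f(11,-3)=275 f(11,-1)=451 f(11,1)=461 f(11,3)=330 f(11,5)=165 f(11,7)=55 f(11,9)=11 f(11,11)=1
t=12: f(12,-4)=275 f(12,-2)=726 f(12,0)=912 f(12,2)=791 f(12,4)=495 f(12,6)=220 f(12,8)=66 f(12,10)=12 f(12,12)=1
t=13: f(13,-3)=1001 f(13,-1)=1638 f(13,1)=1703 f(13,3)=1286 f(13,5)=715 f(13,7)=286 f(13,9)=78 f(13,11)=13 f(13,13)=1
t=14: f(14,-4)=1001 f(14,-2)=2639 f(14,0)=3341 f(14,2)=2989 f(14,4)=2001 f(14,6)=1001 f(14,8)=364 f(14,10)=91 f(14,12)=14 f(14,14)=1
t=15: f(15,-3)=3640 f(15,-1)=5980 f(15,1)=6330 f(15,3)=4990 f(15,5)=3002 f(15,7)=1365 f(15,9)=455 f(15,11)=105 f(15,13)=15 f(15,15)=1
t=16: f(16,-4)=3640 f(16,-2)=9620 f(16,0)=12310 f(16,2)=11320 f(16,4)=7992 f(16,6)=4367 f(16,8)=1820 f(16,10)=560 f(16,12)=120 f(16,14)=16 f(16,16)=1
t=17: f(17,-3)=13260 f(17,-1)=21930 f(17,1)=23630 f(17,3)=19312 f(17,5)=12359 f(17,7)=6187 f(17,9)=2380 f(17,11)=680 f(17,13)=136 f(17,15)=17 f(17,17)=1
t=18: f(18,-4)=13260 f(18,-2)=35190 f(18,0)=45560 f(18,2)=42942 f(18,4)=31671 f(18,6)=18546 f(18,8)=8567 f(18,10)=3060 f(18,12)=816 f(18,14)=153 f(18,16)=18 f(18,18)=1
t=19: f(19,-3)=48450 f(19,-1)=80750 f(19,1)=88502 f(19,3)=74613 f(19,5)=50217 f(19,7)=27113 f(19,9)=11627 f(19,11)=3876 f(19,13)=969 f(19,15)=171 f(19,17)=19 f(19,19)=1
t=20: f(20,-4)=48450 f(20,-2)=129200 f(20,0)=169252 f(20,2)=163115 f(20,4)=124830 f(20,6)=77330 f(20,8)=38740 f(20,10)=15503 f(20,12)=4845 f(20,14)=1140 f(20,16)=190 f(20,18)=20 f(20,20)=1
t=21: f(21,-3)=177650 f(21,-1)=298452 f(21,1)=332367 f(21,3)=287945 f(21,5)=202160 f(21,7)=116070 f(21,9)=54243 f(21,11)=20348 f(21,13)=5985 f(21,15)=1330 f(21,17)=210 f(21,19)=21 f(21,21)=1
t=22: f(22,-4)=177650 f(22,-2)=476102 f(22,0)=630819 f(22,2)=620312 f(22,4)=490105 f(22,6)=318230 f(22,8)=170313 f(22,10)=74591 f(22,12)=26333 f(22,14)=7315 f(22,16)=1540 f(22,18)=231 f(22,20)=22 f(22,22)=1
t=23: f(23,-3)=653752 f(23,-1)=1106921 f(23,1)=1251131 f(23,3)=1110417 f(23,5)=808335 f(23,7)=488543 f(23,9)=244904 f(23,11)=100924 f(23,13)=33648 f(23,15)=8855 f(23,17)=1771 f(23,19)=253 f(23,21)=23 f(23,23)=1
t=24: f(24,-4)=653752 f(24,-2)=1760673 f(24,0)=2358052 f(24,2)=2361548 f(24,4)=1918752 f(24,6)=1296878 f(24,8)=733447 f(24,10)=345828 f(24,12)=134572 f(24,14)=42503 f(24,16)=10626 f(24,18)=2024 f(24,20)=276 f(24,22)=24 f(24,24)=1
t=25: f(25,-3)=2414425 f(25,-1)=4118725 f(25,1)=4719600 f(25,3)=4280300 f(25,5)=3215630 f(25,7)=2030325 f(25,9)=1079275 f(25,11)=480400 f(25,13)=177075 f(25,15)=53129 f(25,17)=12650 f(25,19)=2300 f(25,21)=300 f(25,23)=25 f(25,25)=1
t=26: f(26,-4)=2414425 f(26,-2)=6533150 f(26,0)=8838325 f(26,2)=8999900 f(26,4)=7495930 f(26,6)=5245955 f(26,8)=3109600 f(26,10)=1559675 f(26,12)=657475 f(26,14)=230204 f(26,16)=65779 f(26,18)=14950 f(26,20)=2600 f(26,22)=325 f(26,24)=26 f(26,26)=1
t=27: f(27,-3)=8947575 f(27,-1)=15371475 f(27,1)=17838225 f(27,3)=16495830 f(27,5)=12741885 f(27,7)=8355555 f(27,9)=4669275 f(27,11)=2217150 f(27,13)=887679 f(27,15)=295983 f(27,17)=80729 f(27,19)=17550 f(27,21)=2925 f(27,23)=351 f(27,25)=27 f(27,27)=1
t=28: f(28,-4)=8947575 f(28,-2)=24319050 f(28,0)=33209700 f(28,2)=34334055 f(28,4)=29237715 f(28,6)=21097440 f(28,8)=13024830 f(28,10)=6886425 f(28,12)=3104829 f(28,14)=1183662 f(28,16)=376712 f(28,18)=98279 f(28,20)=20475 f(28,22)=3276 f(28,24)=378 f(28,26)=28 f(28,28)=1
Σ_s f(28,s) = 175844430
P = 175844430/268435456 = 87922215/134217728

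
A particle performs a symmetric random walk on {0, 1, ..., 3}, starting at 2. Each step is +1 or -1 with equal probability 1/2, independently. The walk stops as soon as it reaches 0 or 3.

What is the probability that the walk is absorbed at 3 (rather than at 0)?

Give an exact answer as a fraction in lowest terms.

Symmetric walk (p = 1/2): the harmonic-function argument gives P(hit 3 before 0 | start at 2) = a/N.
P = 2/3 = 2/3

Answer: 2/3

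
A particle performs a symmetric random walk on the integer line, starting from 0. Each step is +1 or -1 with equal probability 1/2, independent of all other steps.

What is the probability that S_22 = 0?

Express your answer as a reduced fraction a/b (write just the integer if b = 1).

To return to 0 after 22 steps: need exactly 11 steps of +1 and 11 of -1.
Favorable paths: C(22,11) = 705432
Total paths: 2^22 = 4194304
P = 705432/4194304 = 88179/524288

Answer: 88179/524288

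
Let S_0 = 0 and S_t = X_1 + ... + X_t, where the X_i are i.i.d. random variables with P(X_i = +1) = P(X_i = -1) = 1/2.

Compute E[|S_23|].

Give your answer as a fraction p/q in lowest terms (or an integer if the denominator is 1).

Answer: 2028117/524288

Derivation:
S_23 takes values m ≡ 1 (mod 2) with |m| ≤ 23; P(S_23=m) = C(23,(23+m)/2)/2^23.
Total paths: 2^23 = 8388608
Distribution: P(S=-23)=1/8388608, P(S=-21)=23/8388608, P(S=-19)=253/8388608, P(S=-17)=1771/8388608, P(S=-15)=8855/8388608, P(S=-13)=33649/8388608, P(S=-11)=100947/8388608, P(S=-9)=245157/8388608, P(S=-7)=490314/8388608, P(S=-5)=817190/8388608, P(S=-3)=1144066/8388608, P(S=-1)=1352078/8388608, P(S=1)=1352078/8388608, P(S=3)=1144066/8388608, P(S=5)=817190/8388608, P(S=7)=490314/8388608, P(S=9)=245157/8388608, P(S=11)=100947/8388608, P(S=13)=33649/8388608, P(S=15)=8855/8388608, P(S=17)=1771/8388608, P(S=19)=253/8388608, P(S=21)=23/8388608, P(S=23)=1/8388608
E[|S_23|] = Σ_m |m|·P(S_23=m) = 32449872/8388608 = 2028117/524288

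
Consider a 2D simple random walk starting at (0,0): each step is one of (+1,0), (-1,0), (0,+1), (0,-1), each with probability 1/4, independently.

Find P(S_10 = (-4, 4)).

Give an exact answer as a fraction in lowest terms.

Answer: 315/131072

Derivation:
Let h be the number of horizontal steps (so 10-h are vertical). To end at (-4,4) need (h-4)/2 right-steps and ((10-h)+4)/2 up-steps.
Sum over h with 4 ≤ h ≤ 6, h ≡ 0 (mod 2), 10-h ≡ 0 (mod 2):
h=4: C(10,4)·C(4,0)·C(6,5) = 210·1·6 = 1260
h=6: C(10,6)·C(6,1)·C(4,4) = 210·6·1 = 1260
Total favorable: 2520
Total paths: 4^10 = 1048576
P = 2520/1048576 = 315/131072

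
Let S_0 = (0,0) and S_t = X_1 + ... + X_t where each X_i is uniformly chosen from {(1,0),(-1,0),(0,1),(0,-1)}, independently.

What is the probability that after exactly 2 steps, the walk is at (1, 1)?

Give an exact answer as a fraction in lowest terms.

Let h be the number of horizontal steps (so 2-h are vertical). To end at (1,1) need (h+1)/2 right-steps and ((2-h)+1)/2 up-steps.
Sum over h with 1 ≤ h ≤ 1, h ≡ 1 (mod 2), 2-h ≡ 1 (mod 2):
h=1: C(2,1)·C(1,1)·C(1,1) = 2·1·1 = 2
Total favorable: 2
Total paths: 4^2 = 16
P = 2/16 = 1/8

Answer: 1/8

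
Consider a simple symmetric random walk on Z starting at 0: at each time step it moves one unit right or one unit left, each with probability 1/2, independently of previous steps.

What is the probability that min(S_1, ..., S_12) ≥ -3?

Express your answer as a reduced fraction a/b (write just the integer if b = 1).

Answer: 3003/4096

Derivation:
Let f(t,s) = #length-t paths at position s with S_1..S_t all ≥ -3.
f(t,s) = f(t-1,s-1) + f(t-1,s+1) for s ≥ -3; f(t,s) = 0 for s < -3.
t=0: f(0,0)=1
t=1: f(1,-1)=1 f(1,1)=1
t=2: f(2,-2)=1 f(2,0)=2 f(2,2)=1
t=3: f(3,-3)=1 f(3,-1)=3 f(3,1)=3 f(3,3)=1
t=4: f(4,-2)=4 f(4,0)=6 f(4,2)=4 f(4,4)=1
t=5: f(5,-3)=4 f(5,-1)=10 f(5,1)=10 f(5,3)=5 f(5,5)=1
t=6: f(6,-2)=14 f(6,0)=20 f(6,2)=15 f(6,4)=6 f(6,6)=1
t=7: f(7,-3)=14 f(7,-1)=34 f(7,1)=35 f(7,3)=21 f(7,5)=7 f(7,7)=1
t=8: f(8,-2)=48 f(8,0)=69 f(8,2)=56 f(8,4)=28 f(8,6)=8 f(8,8)=1
t=9: f(9,-3)=48 f(9,-1)=117 f(9,1)=125 f(9,3)=84 f(9,5)=36 f(9,7)=9 f(9,9)=1
t=10: f(10,-2)=165 f(10,0)=242 f(10,2)=209 f(10,4)=120 f(10,6)=45 f(10,8)=10 f(10,10)=1
t=11: f(11,-3)=165 f(11,-1)=407 f(11,1)=451 f(11,3)=329 f(11,5)=165 f(11,7)=55 f(11,9)=11 f(11,11)=1
t=12: f(12,-2)=572 f(12,0)=858 f(12,2)=780 f(12,4)=494 f(12,6)=220 f(12,8)=66 f(12,10)=12 f(12,12)=1
Σ_s f(12,s) = 3003
P = 3003/4096 = 3003/4096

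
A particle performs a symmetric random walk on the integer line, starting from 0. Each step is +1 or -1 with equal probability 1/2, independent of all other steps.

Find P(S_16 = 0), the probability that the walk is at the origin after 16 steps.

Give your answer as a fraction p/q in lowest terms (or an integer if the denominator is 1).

To return to 0 after 16 steps: need exactly 8 steps of +1 and 8 of -1.
Favorable paths: C(16,8) = 12870
Total paths: 2^16 = 65536
P = 12870/65536 = 6435/32768

Answer: 6435/32768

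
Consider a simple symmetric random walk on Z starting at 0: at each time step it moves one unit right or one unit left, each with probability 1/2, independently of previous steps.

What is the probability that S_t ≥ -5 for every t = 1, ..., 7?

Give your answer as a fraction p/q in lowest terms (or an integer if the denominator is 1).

Let f(t,s) = #length-t paths at position s with S_1..S_t all ≥ -5.
f(t,s) = f(t-1,s-1) + f(t-1,s+1) for s ≥ -5; f(t,s) = 0 for s < -5.
t=0: f(0,0)=1
t=1: f(1,-1)=1 f(1,1)=1
t=2: f(2,-2)=1 f(2,0)=2 f(2,2)=1
t=3: f(3,-3)=1 f(3,-1)=3 f(3,1)=3 f(3,3)=1
t=4: f(4,-4)=1 f(4,-2)=4 f(4,0)=6 f(4,2)=4 f(4,4)=1
t=5: f(5,-5)=1 f(5,-3)=5 f(5,-1)=10 f(5,1)=10 f(5,3)=5 f(5,5)=1
t=6: f(6,-4)=6 f(6,-2)=15 f(6,0)=20 f(6,2)=15 f(6,4)=6 f(6,6)=1
t=7: f(7,-5)=6 f(7,-3)=21 f(7,-1)=35 f(7,1)=35 f(7,3)=21 f(7,5)=7 f(7,7)=1
Σ_s f(7,s) = 126
P = 126/128 = 63/64

Answer: 63/64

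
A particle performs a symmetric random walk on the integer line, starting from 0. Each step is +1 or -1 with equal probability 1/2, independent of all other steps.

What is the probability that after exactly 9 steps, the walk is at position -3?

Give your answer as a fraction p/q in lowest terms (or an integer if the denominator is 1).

To reach position -3 after 9 steps: need 3 steps of +1 and 6 of -1.
Favorable paths: C(9,3) = 84
Total paths: 2^9 = 512
P = 84/512 = 21/128

Answer: 21/128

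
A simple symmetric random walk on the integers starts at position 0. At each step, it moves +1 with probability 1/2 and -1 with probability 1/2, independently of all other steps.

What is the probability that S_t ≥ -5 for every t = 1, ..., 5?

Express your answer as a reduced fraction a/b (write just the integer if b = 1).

Answer: 1

Derivation:
Let f(t,s) = #length-t paths at position s with S_1..S_t all ≥ -5.
f(t,s) = f(t-1,s-1) + f(t-1,s+1) for s ≥ -5; f(t,s) = 0 for s < -5.
t=0: f(0,0)=1
t=1: f(1,-1)=1 f(1,1)=1
t=2: f(2,-2)=1 f(2,0)=2 f(2,2)=1
t=3: f(3,-3)=1 f(3,-1)=3 f(3,1)=3 f(3,3)=1
t=4: f(4,-4)=1 f(4,-2)=4 f(4,0)=6 f(4,2)=4 f(4,4)=1
t=5: f(5,-5)=1 f(5,-3)=5 f(5,-1)=10 f(5,1)=10 f(5,3)=5 f(5,5)=1
Σ_s f(5,s) = 32
P = 32/32 = 1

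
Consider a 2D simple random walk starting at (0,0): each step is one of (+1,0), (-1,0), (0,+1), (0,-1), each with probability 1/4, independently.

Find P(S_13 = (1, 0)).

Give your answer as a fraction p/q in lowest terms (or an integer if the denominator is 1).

Let h be the number of horizontal steps (so 13-h are vertical). To end at (1,0) need (h+1)/2 right-steps and ((13-h)+0)/2 up-steps.
Sum over h with 1 ≤ h ≤ 13, h ≡ 1 (mod 2), 13-h ≡ 0 (mod 2):
h=1: C(13,1)·C(1,1)·C(12,6) = 13·1·924 = 12012
h=3: C(13,3)·C(3,2)·C(10,5) = 286·3·252 = 216216
h=5: C(13,5)·C(5,3)·C(8,4) = 1287·10·70 = 900900
h=7: C(13,7)·C(7,4)·C(6,3) = 1716·35·20 = 1201200
h=9: C(13,9)·C(9,5)·C(4,2) = 715·126·6 = 540540
h=11: C(13,11)·C(11,6)·C(2,1) = 78·462·2 = 72072
h=13: C(13,13)·C(13,7)·C(0,0) = 1·1716·1 = 1716
Total favorable: 2944656
Total paths: 4^13 = 67108864
P = 2944656/67108864 = 184041/4194304

Answer: 184041/4194304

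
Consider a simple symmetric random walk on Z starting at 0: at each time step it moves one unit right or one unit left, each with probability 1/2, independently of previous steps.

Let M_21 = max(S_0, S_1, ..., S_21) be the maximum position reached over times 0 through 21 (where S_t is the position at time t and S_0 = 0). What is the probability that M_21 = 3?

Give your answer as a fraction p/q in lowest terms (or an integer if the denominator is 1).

Answer: 146965/1048576

Derivation:
Let M_21 = max(S_0,...,S_21). Use the reflection principle: for j ≥ 1, #{paths with M_21 ≥ j} = #{S_21 ≥ j} + #{S_21 ≥ j+1}.
By reflection, #{M_21 ≥ 3} = #{S_21 ≥ 3} + #{S_21 ≥ 4} = 695860 + 401930 = 1097790.
#{M_21 ≥ 4} = #{S_21 ≥ 4} + #{S_21 ≥ 5} = 401930 + 401930 = 803860.
#{M_21 = 3} = 1097790 - 803860 = 293930.
P(M_21 = 3) = 293930/2097152 = 146965/1048576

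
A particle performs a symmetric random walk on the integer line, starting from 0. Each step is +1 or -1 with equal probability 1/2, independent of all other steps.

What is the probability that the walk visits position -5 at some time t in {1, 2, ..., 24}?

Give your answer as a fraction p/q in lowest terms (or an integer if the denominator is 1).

Count via complement. Let g(t,s) = #length-t paths at position s with S_1..S_t all ≠ -5.
g(t,s) = g(t-1,s-1) + g(t-1,s+1) for s ≠ -5; g(t,-5) = 0.
t=0: g(0,0)=1
t=1: g(1,-1)=1 g(1,1)=1
t=2: g(2,-2)=1 g(2,0)=2 g(2,2)=1
t=3: g(3,-3)=1 g(3,-1)=3 g(3,1)=3 g(3,3)=1
t=4: g(4,-4)=1 g(4,-2)=4 g(4,0)=6 g(4,2)=4 g(4,4)=1
t=5: g(5,-3)=5 g(5,-1)=10 g(5,1)=10 g(5,3)=5 g(5,5)=1
t=6: g(6,-4)=5 g(6,-2)=15 g(6,0)=20 g(6,2)=15 g(6,4)=6 g(6,6)=1
t=7: g(7,-3)=20 g(7,-1)=35 g(7,1)=35 g(7,3)=21 g(7,5)=7 g(7,7)=1
t=8: g(8,-4)=20 g(8,-2)=55 g(8,0)=70 g(8,2)=56 g(8,4)=28 g(8,6)=8 g(8,8)=1
t=9: g(9,-3)=75 g(9,-1)=125 g(9,1)=126 g(9,3)=84 g(9,5)=36 g(9,7)=9 g(9,9)=1
t=10: g(10,-4)=75 g(10,-2)=200 g(10,0)=251 g(10,2)=210 g(10,4)=120 g(10,6)=45 g(10,8)=10 g(10,10)=1
t=11: g(11,-3)=275 g(11,-1)=451 g(11,1)=461 g(11,3)=330 g(11,5)=165 g(11,7)=55 g(11,9)=11 g(11,11)=1
t=12: g(12,-4)=275 g(12,-2)=726 g(12,0)=912 g(12,2)=791 g(12,4)=495 g(12,6)=220 g(12,8)=66 g(12,10)=12 g(12,12)=1
t=13: g(13,-3)=1001 g(13,-1)=1638 g(13,1)=1703 g(13,3)=1286 g(13,5)=715 g(13,7)=286 g(13,9)=78 g(13,11)=13 g(13,13)=1
t=14: g(14,-4)=1001 g(14,-2)=2639 g(14,0)=3341 g(14,2)=2989 g(14,4)=2001 g(14,6)=1001 g(14,8)=364 g(14,10)=91 g(14,12)=14 g(14,14)=1
t=15: g(15,-3)=3640 g(15,-1)=5980 g(15,1)=6330 g(15,3)=4990 g(15,5)=3002 g(15,7)=1365 g(15,9)=455 g(15,11)=105 g(15,13)=15 g(15,15)=1
t=16: g(16,-4)=3640 g(16,-2)=9620 g(16,0)=12310 g(16,2)=11320 g(16,4)=7992 g(16,6)=4367 g(16,8)=1820 g(16,10)=560 g(16,12)=120 g(16,14)=16 g(16,16)=1
t=17: g(17,-3)=13260 g(17,-1)=21930 g(17,1)=23630 g(17,3)=19312 g(17,5)=12359 g(17,7)=6187 g(17,9)=2380 g(17,11)=680 g(17,13)=136 g(17,15)=17 g(17,17)=1
t=18: g(18,-4)=13260 g(18,-2)=35190 g(18,0)=45560 g(18,2)=42942 g(18,4)=31671 g(18,6)=18546 g(18,8)=8567 g(18,10)=3060 g(18,12)=816 g(18,14)=153 g(18,16)=18 g(18,18)=1
t=19: g(19,-3)=48450 g(19,-1)=80750 g(19,1)=88502 g(19,3)=74613 g(19,5)=50217 g(19,7)=27113 g(19,9)=11627 g(19,11)=3876 g(19,13)=969 g(19,15)=171 g(19,17)=19 g(19,19)=1
t=20: g(20,-4)=48450 g(20,-2)=129200 g(20,0)=169252 g(20,2)=163115 g(20,4)=124830 g(20,6)=77330 g(20,8)=38740 g(20,10)=15503 g(20,12)=4845 g(20,14)=1140 g(20,16)=190 g(20,18)=20 g(20,20)=1
t=21: g(21,-3)=177650 g(21,-1)=298452 g(21,1)=332367 g(21,3)=287945 g(21,5)=202160 g(21,7)=116070 g(21,9)=54243 g(21,11)=20348 g(21,13)=5985 g(21,15)=1330 g(21,17)=210 g(21,19)=21 g(21,21)=1
t=22: g(22,-4)=177650 g(22,-2)=476102 g(22,0)=630819 g(22,2)=620312 g(22,4)=490105 g(22,6)=318230 g(22,8)=170313 g(22,10)=74591 g(22,12)=26333 g(22,14)=7315 g(22,16)=1540 g(22,18)=231 g(22,20)=22 g(22,22)=1
t=23: g(23,-3)=653752 g(23,-1)=1106921 g(23,1)=1251131 g(23,3)=1110417 g(23,5)=808335 g(23,7)=488543 g(23,9)=244904 g(23,11)=100924 g(23,13)=33648 g(23,15)=8855 g(23,17)=1771 g(23,19)=253 g(23,21)=23 g(23,23)=1
t=24: g(24,-4)=653752 g(24,-2)=1760673 g(24,0)=2358052 g(24,2)=2361548 g(24,4)=1918752 g(24,6)=1296878 g(24,8)=733447 g(24,10)=345828 g(24,12)=134572 g(24,14)=42503 g(24,16)=10626 g(24,18)=2024 g(24,20)=276 g(24,22)=24 g(24,24)=1
Paths never hitting -5: Σ_s g(24,s) = 11618956
Paths hitting -5: 2^24 - 11618956 = 5158260
P = 5158260/16777216 = 1289565/4194304

Answer: 1289565/4194304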